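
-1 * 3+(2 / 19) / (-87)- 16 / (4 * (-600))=-247499 / 82650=-2.99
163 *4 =652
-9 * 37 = -333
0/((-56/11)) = 0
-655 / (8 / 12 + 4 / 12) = -655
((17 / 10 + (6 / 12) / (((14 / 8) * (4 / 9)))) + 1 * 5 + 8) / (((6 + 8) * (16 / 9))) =4833 / 7840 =0.62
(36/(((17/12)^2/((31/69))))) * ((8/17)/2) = 214272/112999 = 1.90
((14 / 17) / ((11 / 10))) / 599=140 / 112013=0.00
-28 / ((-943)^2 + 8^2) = -28 / 889313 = -0.00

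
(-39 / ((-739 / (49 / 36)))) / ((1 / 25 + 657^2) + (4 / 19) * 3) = 302575 / 1818237911592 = 0.00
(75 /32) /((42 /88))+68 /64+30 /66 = 7919 /1232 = 6.43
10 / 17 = 0.59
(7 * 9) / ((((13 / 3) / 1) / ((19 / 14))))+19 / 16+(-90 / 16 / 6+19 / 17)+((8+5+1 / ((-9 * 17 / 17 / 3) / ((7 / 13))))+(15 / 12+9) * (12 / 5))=58.52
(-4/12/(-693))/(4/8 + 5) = 2/22869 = 0.00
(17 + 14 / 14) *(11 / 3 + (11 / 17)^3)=348216 / 4913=70.88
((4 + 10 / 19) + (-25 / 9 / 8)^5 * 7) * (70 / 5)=1155728617589 / 18381717504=62.87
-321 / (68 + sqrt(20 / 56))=-101864 / 21577 + 107* sqrt(70) / 21577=-4.68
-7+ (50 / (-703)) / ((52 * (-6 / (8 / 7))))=-1343383 / 191919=-7.00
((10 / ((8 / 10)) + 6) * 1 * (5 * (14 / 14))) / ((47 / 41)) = 7585 / 94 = 80.69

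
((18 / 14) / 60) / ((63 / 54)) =9 / 490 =0.02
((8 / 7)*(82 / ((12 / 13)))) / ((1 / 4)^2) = 34112 / 21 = 1624.38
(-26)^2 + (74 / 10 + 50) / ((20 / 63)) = 856.81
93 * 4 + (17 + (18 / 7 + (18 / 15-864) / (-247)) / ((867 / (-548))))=56606041 / 146965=385.17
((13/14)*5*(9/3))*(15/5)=585/14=41.79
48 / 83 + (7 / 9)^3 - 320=-19298779 / 60507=-318.95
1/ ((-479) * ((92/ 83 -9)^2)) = -6889/ 205502975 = -0.00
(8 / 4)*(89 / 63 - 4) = -326 / 63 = -5.17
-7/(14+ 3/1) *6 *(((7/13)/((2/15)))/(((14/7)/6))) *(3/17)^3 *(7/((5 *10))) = -250047/10857730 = -0.02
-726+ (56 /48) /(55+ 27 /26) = -3173255 /4371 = -725.98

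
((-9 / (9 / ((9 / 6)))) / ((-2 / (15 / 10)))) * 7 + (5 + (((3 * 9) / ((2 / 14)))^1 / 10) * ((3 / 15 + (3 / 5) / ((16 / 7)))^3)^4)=8848876807689103766668109 / 687194767360000000000000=12.88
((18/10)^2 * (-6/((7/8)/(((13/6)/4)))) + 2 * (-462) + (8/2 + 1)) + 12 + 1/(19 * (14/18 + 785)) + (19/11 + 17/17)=-237010488563/258658400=-916.31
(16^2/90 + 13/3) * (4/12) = 323/135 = 2.39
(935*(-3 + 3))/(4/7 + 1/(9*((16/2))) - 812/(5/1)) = 0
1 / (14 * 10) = 1 / 140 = 0.01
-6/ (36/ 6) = -1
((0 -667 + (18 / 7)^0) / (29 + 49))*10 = -1110 / 13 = -85.38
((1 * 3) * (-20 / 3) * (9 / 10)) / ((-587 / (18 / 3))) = 108 / 587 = 0.18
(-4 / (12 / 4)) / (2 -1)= -4 / 3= -1.33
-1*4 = -4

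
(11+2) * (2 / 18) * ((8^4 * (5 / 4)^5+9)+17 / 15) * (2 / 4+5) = 13417118 / 135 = 99386.06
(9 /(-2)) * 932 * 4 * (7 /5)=-23486.40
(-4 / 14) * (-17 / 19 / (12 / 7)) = 17 / 114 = 0.15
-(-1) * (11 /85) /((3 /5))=11 /51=0.22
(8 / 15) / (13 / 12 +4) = 32 / 305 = 0.10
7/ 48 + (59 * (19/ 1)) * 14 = 753319/ 48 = 15694.15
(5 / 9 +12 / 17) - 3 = -266 / 153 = -1.74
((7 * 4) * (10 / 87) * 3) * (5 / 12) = 350 / 87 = 4.02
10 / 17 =0.59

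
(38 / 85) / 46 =19 / 1955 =0.01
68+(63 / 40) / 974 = 2649343 / 38960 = 68.00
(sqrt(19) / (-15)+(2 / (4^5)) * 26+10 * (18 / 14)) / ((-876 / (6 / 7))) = -23131 / 1831424+sqrt(19) / 15330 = -0.01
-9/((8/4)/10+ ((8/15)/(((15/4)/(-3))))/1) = 675/17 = 39.71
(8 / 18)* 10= 40 / 9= 4.44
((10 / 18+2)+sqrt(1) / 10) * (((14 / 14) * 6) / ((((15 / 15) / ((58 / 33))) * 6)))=6931 / 1485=4.67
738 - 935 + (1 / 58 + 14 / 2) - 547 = -42745 / 58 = -736.98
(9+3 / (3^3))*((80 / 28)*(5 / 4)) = 2050 / 63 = 32.54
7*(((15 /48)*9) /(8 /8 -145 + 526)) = 315 /6112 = 0.05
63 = 63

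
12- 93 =-81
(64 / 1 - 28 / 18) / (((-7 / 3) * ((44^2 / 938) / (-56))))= 263578 / 363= 726.11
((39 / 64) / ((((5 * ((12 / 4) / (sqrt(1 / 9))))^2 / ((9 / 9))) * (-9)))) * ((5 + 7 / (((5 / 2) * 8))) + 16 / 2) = -0.00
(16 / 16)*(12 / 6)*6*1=12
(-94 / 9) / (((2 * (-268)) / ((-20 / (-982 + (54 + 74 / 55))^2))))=-0.00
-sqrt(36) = -6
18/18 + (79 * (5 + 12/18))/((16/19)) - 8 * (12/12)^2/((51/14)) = 144271/272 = 530.41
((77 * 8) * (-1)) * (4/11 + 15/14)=-884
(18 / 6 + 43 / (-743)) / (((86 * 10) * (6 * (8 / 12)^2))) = 3279 / 2555920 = 0.00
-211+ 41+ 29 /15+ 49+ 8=-1666 /15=-111.07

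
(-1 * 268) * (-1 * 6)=1608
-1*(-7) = 7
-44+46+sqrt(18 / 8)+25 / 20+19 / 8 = 57 / 8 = 7.12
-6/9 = -2/3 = -0.67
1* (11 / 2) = 11 / 2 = 5.50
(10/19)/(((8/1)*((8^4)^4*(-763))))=-5/16322170949497520128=-0.00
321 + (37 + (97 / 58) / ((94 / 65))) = 1958121 / 5452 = 359.16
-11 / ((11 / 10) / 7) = -70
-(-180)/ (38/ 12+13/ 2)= 540/ 29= 18.62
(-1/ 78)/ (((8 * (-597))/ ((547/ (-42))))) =-547/ 15646176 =-0.00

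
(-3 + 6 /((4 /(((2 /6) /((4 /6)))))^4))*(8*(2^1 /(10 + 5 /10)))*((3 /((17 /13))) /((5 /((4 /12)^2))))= -26611 /114240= -0.23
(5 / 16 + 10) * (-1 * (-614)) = 6331.88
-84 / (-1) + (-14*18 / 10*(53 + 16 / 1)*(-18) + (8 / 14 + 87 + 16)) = 1102009 / 35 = 31485.97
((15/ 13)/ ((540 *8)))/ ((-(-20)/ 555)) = 37/ 4992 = 0.01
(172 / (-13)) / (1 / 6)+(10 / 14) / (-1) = -7289 / 91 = -80.10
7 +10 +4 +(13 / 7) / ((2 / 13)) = 463 / 14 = 33.07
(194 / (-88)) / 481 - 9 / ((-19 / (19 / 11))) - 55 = -1146801 / 21164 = -54.19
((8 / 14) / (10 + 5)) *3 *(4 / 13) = 16 / 455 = 0.04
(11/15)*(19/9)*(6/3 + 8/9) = 5434/1215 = 4.47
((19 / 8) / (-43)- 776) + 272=-173395 / 344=-504.06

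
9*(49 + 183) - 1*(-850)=2938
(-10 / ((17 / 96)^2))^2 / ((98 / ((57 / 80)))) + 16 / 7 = 3035151472 / 4092529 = 741.63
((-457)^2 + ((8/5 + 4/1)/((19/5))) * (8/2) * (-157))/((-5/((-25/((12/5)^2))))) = 164606125/912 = 180489.17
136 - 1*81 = 55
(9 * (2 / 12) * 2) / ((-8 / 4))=-3 / 2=-1.50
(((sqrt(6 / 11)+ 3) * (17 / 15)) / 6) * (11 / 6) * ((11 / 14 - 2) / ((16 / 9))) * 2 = -3179 / 2240 - 289 * sqrt(66) / 6720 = -1.77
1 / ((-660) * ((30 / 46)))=-23 / 9900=-0.00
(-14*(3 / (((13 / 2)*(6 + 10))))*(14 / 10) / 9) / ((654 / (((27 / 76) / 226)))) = -147 / 973535680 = -0.00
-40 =-40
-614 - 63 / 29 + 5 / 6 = -107069 / 174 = -615.34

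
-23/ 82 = -0.28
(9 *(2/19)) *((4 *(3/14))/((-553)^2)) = 108/40672597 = 0.00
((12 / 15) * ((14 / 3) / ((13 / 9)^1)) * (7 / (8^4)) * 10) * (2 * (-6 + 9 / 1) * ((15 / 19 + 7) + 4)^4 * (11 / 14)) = 6815305728 / 1694173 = 4022.79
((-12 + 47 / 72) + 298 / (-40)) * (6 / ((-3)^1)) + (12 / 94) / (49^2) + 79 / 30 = 817126207 / 20312460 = 40.23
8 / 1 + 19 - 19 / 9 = 224 / 9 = 24.89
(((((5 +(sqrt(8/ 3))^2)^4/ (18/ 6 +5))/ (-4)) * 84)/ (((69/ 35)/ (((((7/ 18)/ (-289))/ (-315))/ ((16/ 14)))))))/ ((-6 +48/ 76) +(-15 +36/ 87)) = 2299477831/ 2668536109440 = 0.00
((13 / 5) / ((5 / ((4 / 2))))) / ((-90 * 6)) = -13 / 6750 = -0.00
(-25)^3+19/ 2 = -31231/ 2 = -15615.50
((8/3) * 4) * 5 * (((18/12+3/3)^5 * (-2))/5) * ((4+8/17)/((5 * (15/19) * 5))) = -72200/153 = -471.90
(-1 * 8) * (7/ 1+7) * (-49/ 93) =5488/ 93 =59.01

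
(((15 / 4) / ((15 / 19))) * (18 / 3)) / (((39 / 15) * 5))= 57 / 26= 2.19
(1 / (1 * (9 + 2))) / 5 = 1 / 55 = 0.02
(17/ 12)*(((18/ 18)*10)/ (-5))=-17/ 6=-2.83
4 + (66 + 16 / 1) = 86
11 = 11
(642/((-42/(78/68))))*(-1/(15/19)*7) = 26429/170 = 155.46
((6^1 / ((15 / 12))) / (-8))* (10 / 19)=-6 / 19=-0.32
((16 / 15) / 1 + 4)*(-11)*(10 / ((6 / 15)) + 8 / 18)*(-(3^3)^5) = 101741190804 / 5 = 20348238160.80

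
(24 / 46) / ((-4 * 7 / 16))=-48 / 161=-0.30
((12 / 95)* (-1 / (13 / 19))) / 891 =-4 / 19305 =-0.00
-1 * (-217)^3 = 10218313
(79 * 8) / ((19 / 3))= 1896 / 19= 99.79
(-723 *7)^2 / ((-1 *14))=-3659103 / 2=-1829551.50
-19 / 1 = -19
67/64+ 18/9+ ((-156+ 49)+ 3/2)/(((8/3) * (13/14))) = -32913/832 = -39.56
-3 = -3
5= 5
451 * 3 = 1353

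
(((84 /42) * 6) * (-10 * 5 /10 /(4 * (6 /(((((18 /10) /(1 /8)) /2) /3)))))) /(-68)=3 /34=0.09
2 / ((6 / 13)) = 13 / 3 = 4.33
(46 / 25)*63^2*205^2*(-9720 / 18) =-165729722760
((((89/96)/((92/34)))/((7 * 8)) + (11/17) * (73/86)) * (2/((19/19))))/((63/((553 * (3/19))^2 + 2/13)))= 134.42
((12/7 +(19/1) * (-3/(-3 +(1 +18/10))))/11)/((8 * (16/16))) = 2007/616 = 3.26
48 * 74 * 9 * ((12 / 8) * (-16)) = -767232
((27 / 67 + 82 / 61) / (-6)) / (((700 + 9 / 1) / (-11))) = 78551 / 17386098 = 0.00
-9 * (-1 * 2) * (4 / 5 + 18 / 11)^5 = 777672061632 / 503284375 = 1545.19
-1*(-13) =13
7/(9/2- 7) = -2.80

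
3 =3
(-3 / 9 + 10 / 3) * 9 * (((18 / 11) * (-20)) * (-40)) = 388800 / 11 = 35345.45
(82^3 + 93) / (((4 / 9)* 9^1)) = 551461 / 4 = 137865.25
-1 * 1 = -1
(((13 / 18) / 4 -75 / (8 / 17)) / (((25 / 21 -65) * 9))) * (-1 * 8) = -40117 / 18090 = -2.22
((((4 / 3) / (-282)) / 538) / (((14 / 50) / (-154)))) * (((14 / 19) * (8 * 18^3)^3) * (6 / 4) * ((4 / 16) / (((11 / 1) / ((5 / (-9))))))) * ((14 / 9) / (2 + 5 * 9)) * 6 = -15359376162816000 / 11290199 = -1360416779.44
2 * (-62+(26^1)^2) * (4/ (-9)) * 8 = -39296/ 9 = -4366.22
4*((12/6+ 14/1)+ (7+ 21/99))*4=12256/33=371.39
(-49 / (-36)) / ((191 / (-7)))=-0.05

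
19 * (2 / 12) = 19 / 6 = 3.17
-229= -229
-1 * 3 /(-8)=3 /8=0.38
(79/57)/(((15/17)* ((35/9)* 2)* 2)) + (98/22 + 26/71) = 51123383/10387300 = 4.92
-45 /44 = -1.02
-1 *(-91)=91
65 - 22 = 43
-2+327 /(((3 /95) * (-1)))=-10357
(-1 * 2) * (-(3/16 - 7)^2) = 11881/128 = 92.82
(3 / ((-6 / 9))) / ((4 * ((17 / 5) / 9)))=-405 / 136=-2.98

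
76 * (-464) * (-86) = 3032704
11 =11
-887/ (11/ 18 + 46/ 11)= -175626/ 949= -185.06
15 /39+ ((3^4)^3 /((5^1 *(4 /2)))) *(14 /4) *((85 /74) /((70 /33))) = 3875814013 /38480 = 100722.82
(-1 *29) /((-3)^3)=29 /27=1.07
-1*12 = -12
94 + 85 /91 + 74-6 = 14827 /91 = 162.93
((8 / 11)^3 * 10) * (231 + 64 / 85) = 20171776 / 22627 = 891.49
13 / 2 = 6.50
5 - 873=-868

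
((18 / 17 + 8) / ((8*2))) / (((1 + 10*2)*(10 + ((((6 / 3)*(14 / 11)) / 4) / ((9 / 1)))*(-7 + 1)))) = 121 / 42976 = 0.00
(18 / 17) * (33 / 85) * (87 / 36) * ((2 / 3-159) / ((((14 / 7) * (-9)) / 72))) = 181830 / 289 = 629.17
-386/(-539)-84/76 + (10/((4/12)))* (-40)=-12293185/10241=-1200.39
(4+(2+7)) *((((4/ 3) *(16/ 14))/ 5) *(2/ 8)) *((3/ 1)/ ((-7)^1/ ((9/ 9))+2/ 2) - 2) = -52/ 21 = -2.48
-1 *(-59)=59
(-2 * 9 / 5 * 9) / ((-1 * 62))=81 / 155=0.52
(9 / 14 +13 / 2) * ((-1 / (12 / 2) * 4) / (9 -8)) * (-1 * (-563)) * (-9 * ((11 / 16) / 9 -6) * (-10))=60029875 / 42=1429282.74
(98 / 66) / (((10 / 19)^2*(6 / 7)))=123823 / 19800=6.25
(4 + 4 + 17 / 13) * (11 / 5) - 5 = 1006 / 65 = 15.48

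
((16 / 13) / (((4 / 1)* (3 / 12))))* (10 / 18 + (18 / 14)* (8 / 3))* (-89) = -357424 / 819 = -436.42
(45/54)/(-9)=-0.09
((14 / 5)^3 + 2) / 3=998 / 125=7.98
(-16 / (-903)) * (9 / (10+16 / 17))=136 / 9331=0.01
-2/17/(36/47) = -47/306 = -0.15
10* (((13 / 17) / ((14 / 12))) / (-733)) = -780 / 87227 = -0.01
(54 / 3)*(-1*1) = -18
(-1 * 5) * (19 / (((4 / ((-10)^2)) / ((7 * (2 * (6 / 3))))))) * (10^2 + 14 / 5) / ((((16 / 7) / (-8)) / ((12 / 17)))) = 287120400 / 17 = 16889435.29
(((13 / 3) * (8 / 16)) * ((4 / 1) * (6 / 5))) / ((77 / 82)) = 11.08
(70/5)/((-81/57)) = -9.85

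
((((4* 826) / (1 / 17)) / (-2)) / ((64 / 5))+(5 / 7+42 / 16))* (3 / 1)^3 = -6624747 / 112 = -59149.53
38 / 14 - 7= -4.29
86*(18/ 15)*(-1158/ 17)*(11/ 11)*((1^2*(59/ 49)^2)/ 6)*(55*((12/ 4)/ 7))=-11439972324/ 285719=-40039.24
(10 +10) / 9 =20 / 9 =2.22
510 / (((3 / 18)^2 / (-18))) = -330480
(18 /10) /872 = 9 /4360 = 0.00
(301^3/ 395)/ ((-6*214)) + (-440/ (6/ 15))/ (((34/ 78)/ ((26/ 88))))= -6892111817/ 8622060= -799.36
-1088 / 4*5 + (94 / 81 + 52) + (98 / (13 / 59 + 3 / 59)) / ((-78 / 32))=-1532216 / 1053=-1455.10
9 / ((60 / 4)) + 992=4963 / 5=992.60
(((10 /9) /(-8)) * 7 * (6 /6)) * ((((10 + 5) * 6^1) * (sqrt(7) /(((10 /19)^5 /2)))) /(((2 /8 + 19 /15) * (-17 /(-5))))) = -2223.24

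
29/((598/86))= 1247/299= 4.17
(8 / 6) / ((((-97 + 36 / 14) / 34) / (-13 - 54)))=63784 / 1983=32.17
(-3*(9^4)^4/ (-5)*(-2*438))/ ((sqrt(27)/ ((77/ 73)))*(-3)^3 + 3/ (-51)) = -245417703557955903425682/ 75783520985 + 320384843887653056730558186*sqrt(3)/ 75783520985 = 7319235140772473.85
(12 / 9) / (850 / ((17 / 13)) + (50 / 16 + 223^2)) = 0.00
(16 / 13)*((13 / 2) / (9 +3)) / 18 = 1 / 27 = 0.04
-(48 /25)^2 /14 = -1152 /4375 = -0.26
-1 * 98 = -98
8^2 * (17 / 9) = 1088 / 9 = 120.89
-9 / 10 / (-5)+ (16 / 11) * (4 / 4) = 899 / 550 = 1.63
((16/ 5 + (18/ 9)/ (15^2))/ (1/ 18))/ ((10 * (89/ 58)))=41876/ 11125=3.76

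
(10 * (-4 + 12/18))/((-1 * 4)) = 25/3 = 8.33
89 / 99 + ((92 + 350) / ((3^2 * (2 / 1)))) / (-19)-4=-8264 / 1881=-4.39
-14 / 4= -7 / 2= -3.50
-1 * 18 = -18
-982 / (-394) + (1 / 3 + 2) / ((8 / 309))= 145965 / 1576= 92.62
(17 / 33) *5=85 / 33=2.58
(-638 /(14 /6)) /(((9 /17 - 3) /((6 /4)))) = 16269 /98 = 166.01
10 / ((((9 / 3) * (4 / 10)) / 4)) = 100 / 3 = 33.33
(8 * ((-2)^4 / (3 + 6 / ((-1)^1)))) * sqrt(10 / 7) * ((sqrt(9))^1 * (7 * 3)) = -384 * sqrt(70) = -3212.77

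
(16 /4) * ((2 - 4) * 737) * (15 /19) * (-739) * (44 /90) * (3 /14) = 47928584 /133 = 360365.29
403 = 403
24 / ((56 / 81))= 243 / 7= 34.71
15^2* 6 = 1350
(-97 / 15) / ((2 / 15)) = -97 / 2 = -48.50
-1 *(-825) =825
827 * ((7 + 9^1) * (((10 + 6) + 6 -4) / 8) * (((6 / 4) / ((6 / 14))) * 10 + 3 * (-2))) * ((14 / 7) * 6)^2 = 124327872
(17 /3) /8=17 /24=0.71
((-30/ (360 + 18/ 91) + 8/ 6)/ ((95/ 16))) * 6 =218528/ 172995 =1.26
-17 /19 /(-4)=17 /76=0.22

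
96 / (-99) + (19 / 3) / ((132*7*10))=-26861 / 27720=-0.97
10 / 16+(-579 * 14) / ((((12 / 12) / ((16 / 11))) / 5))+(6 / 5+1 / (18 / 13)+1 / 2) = -233440733 / 3960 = -58949.68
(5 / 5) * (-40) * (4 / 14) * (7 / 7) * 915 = -73200 / 7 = -10457.14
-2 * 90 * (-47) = 8460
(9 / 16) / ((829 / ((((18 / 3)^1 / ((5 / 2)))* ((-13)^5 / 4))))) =-10024911 / 66320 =-151.16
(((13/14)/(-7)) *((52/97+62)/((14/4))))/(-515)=78858/17134565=0.00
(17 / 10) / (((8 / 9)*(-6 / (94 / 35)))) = -2397 / 2800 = -0.86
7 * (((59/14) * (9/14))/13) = 531/364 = 1.46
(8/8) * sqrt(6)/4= sqrt(6)/4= 0.61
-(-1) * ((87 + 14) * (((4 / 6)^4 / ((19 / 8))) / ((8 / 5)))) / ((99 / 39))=105040 / 50787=2.07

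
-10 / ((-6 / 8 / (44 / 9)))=1760 / 27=65.19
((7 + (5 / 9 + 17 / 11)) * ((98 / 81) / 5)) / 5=88298 / 200475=0.44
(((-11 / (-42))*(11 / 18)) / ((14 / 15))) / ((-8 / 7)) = -605 / 4032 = -0.15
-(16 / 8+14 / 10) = -17 / 5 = -3.40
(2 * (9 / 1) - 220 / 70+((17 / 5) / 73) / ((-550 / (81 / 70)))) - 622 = -8531876377 / 14052500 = -607.14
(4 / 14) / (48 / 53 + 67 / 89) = 9434 / 54761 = 0.17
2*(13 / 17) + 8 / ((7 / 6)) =998 / 119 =8.39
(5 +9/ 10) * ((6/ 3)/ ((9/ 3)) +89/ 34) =3953/ 204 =19.38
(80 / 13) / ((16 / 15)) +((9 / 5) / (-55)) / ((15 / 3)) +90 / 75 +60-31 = 642833 / 17875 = 35.96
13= 13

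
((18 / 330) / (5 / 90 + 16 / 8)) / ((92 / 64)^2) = 13824 / 1076515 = 0.01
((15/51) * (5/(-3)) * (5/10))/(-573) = 25/58446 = 0.00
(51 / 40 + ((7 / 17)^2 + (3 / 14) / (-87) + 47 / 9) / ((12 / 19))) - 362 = -352.19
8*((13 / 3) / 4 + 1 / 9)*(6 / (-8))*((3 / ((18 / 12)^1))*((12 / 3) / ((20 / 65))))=-559 / 3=-186.33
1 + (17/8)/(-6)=31/48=0.65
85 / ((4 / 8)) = 170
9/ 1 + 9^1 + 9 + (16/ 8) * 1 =29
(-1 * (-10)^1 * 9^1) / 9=10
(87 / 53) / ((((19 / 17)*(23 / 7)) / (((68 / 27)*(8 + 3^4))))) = 20885452 / 208449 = 100.19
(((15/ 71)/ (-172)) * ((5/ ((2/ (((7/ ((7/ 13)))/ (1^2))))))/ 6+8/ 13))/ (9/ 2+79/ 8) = -0.00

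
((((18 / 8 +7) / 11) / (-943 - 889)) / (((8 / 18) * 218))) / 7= -333 / 492031232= -0.00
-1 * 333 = -333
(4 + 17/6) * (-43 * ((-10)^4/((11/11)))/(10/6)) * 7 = -12341000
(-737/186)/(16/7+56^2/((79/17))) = -407561/69647328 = -0.01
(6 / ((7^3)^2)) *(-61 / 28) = -183 / 1647086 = -0.00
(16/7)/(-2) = -8/7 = -1.14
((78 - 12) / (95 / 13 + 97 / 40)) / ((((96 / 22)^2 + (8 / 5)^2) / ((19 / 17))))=41094625 / 117125036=0.35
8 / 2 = 4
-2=-2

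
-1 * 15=-15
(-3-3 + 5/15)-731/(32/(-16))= 359.83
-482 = -482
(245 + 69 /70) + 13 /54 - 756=-481736 /945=-509.77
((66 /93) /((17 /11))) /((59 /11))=2662 /31093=0.09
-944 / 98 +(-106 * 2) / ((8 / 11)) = -29511 / 98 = -301.13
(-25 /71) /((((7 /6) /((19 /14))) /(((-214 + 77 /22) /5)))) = 17.24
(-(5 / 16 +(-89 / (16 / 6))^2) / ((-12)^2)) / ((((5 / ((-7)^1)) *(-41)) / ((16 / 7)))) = -71309 / 118080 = -0.60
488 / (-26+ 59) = 488 / 33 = 14.79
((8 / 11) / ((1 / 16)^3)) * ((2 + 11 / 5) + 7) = 1835008 / 55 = 33363.78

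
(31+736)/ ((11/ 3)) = 2301/ 11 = 209.18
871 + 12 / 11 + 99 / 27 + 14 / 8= 115831 / 132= 877.51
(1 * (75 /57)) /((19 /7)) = 175 /361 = 0.48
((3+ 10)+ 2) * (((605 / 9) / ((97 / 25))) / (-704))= -6875 / 18624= -0.37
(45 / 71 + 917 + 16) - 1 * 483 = 31995 / 71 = 450.63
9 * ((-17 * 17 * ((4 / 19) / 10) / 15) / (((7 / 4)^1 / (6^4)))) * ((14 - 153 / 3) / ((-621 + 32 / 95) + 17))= -342176 / 2065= -165.70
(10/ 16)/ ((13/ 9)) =45/ 104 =0.43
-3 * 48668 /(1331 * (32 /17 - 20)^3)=179329413 /9722326768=0.02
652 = 652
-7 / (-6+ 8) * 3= -21 / 2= -10.50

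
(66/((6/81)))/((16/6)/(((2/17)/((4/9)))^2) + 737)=216513/188339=1.15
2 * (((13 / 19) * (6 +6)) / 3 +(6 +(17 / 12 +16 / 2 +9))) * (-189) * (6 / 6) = -390033 / 38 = -10264.03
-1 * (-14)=14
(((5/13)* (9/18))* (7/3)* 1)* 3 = 35/26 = 1.35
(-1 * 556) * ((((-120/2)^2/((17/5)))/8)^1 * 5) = -6255000/17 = -367941.18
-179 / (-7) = 179 / 7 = 25.57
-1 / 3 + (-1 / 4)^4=-0.33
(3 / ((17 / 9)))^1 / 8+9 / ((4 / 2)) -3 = 231 / 136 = 1.70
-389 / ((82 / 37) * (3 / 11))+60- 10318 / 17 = -4978799 / 4182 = -1190.53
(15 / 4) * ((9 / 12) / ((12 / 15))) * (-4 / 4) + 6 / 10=-933 / 320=-2.92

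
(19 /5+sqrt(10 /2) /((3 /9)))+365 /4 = 3 * sqrt(5)+1901 /20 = 101.76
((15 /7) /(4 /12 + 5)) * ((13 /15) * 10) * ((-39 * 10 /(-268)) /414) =4225 /345184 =0.01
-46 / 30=-23 / 15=-1.53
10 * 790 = 7900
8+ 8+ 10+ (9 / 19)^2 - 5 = 7662 / 361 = 21.22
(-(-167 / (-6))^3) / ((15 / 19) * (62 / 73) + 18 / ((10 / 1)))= -32299505905 / 3700728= -8727.88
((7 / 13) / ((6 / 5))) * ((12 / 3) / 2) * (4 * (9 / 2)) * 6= 1260 / 13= 96.92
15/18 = 5/6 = 0.83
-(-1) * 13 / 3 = 13 / 3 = 4.33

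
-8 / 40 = -1 / 5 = -0.20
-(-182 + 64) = 118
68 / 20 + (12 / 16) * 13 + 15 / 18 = 13.98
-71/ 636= -0.11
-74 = -74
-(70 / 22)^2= -1225 / 121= -10.12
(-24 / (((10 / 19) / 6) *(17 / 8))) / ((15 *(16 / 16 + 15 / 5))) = -912 / 425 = -2.15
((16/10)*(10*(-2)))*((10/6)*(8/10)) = -128/3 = -42.67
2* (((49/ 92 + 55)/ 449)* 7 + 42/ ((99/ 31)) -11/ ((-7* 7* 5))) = 4696418299/ 166987590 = 28.12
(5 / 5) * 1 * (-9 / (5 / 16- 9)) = 144 / 139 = 1.04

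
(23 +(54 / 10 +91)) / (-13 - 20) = -3.62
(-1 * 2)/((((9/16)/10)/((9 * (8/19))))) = -2560/19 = -134.74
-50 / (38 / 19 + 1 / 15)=-750 / 31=-24.19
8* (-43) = -344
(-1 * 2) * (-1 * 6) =12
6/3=2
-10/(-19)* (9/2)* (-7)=-315/19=-16.58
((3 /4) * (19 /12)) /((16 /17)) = 323 /256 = 1.26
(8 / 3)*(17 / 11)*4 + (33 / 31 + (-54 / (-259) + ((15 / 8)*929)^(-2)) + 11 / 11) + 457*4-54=30746077972565216 / 17150156567775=1792.76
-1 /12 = -0.08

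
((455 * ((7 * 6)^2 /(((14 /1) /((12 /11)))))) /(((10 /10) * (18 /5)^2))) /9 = 159250 /297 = 536.20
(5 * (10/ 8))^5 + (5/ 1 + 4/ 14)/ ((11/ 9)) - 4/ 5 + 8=3764309113/ 394240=9548.27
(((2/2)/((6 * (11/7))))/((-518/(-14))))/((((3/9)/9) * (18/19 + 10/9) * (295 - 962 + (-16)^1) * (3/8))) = -3591/24462328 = -0.00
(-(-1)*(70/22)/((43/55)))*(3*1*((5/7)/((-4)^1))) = -375/172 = -2.18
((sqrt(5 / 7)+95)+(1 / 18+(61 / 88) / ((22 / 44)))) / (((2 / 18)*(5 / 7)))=9*sqrt(35) / 5+267337 / 220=1225.82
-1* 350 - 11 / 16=-5611 / 16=-350.69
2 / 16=1 / 8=0.12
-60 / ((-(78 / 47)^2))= 11045 / 507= 21.79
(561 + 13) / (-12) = -287 / 6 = -47.83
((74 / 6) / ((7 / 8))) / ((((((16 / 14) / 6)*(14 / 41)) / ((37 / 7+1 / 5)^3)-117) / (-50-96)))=1567624790016 / 89125350307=17.59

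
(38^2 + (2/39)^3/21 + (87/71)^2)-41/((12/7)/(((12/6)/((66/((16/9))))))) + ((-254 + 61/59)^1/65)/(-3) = 5891090649855682/4075440059691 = 1445.51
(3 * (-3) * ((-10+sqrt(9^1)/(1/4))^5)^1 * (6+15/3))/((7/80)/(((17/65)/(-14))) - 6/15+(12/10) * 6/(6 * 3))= 430848/637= 676.37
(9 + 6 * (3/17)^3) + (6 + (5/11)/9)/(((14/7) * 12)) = 108387391/11673288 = 9.29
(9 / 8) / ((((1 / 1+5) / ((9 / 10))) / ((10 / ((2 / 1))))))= 27 / 32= 0.84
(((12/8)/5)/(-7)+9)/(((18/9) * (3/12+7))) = 627/1015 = 0.62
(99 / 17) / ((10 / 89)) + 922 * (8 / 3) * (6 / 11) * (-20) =-50059879 / 1870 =-26769.99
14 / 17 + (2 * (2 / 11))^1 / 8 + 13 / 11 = 767 / 374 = 2.05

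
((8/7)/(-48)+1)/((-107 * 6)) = -41/26964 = -0.00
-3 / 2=-1.50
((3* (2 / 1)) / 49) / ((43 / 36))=0.10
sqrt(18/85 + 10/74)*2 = 2*sqrt(3431195)/3145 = 1.18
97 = 97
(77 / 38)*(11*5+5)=2310 / 19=121.58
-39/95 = -0.41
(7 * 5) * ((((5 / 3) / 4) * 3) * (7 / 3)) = 1225 / 12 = 102.08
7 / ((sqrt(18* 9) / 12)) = 14* sqrt(2) / 3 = 6.60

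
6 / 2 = 3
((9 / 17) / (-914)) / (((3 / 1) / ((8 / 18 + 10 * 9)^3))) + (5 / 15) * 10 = -263383682 / 1887867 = -139.51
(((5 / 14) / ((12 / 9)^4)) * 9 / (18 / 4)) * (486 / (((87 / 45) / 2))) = 113.63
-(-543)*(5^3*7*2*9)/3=2850750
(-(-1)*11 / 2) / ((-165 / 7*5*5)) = -7 / 750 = -0.01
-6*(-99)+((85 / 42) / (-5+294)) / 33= 13995833 / 23562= 594.00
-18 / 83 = -0.22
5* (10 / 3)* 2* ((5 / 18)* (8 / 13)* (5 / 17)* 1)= 10000 / 5967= 1.68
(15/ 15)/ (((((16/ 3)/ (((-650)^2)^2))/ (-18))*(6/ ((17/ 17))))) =-100409765625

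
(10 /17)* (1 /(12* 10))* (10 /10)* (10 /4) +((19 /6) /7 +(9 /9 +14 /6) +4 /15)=58043 /14280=4.06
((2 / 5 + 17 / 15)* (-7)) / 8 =-161 / 120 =-1.34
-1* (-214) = 214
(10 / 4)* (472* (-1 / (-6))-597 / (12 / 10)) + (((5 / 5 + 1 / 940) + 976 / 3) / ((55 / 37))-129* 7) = -44734699 / 25850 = -1730.55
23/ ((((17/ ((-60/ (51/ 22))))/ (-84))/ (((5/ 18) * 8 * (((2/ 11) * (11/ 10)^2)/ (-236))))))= -311696/ 51153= -6.09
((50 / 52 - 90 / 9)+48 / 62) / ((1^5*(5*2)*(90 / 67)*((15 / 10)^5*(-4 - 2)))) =892574 / 66102075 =0.01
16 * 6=96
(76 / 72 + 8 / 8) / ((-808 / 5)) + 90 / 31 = 1303225 / 450864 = 2.89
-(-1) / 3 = 1 / 3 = 0.33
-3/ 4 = -0.75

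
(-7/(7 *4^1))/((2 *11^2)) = -1/968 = -0.00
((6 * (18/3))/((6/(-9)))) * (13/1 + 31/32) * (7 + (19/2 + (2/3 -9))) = -6160.22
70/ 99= 0.71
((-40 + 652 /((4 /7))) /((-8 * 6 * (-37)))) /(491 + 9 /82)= 0.00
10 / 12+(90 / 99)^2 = 1205 / 726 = 1.66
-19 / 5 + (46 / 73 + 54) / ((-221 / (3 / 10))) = -312509 / 80665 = -3.87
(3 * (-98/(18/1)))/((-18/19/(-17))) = -15827/54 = -293.09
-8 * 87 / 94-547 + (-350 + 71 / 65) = -2759618 / 3055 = -903.31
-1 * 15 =-15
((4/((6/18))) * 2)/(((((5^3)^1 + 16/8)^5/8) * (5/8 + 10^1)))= 1536/2808261399595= 0.00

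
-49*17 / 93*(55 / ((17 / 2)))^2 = -592900 / 1581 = -375.02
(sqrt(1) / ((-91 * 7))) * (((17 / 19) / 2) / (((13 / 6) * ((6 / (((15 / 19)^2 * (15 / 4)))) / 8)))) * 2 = -114750 / 56799379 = -0.00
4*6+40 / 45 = 224 / 9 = 24.89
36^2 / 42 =216 / 7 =30.86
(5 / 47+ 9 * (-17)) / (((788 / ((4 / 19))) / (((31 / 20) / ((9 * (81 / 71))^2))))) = -561481703 / 934916321610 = -0.00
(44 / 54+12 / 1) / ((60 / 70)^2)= 8477 / 486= 17.44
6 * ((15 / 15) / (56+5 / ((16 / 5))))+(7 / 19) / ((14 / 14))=2757 / 5833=0.47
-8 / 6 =-4 / 3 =-1.33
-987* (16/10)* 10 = -15792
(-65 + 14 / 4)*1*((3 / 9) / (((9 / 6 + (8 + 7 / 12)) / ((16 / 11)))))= -3936 / 1331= -2.96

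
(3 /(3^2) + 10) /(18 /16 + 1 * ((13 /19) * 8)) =4712 /3009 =1.57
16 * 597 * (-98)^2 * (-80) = -7338992640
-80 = -80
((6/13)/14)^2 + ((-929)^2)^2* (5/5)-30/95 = 117192344207111344/157339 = 744839767680.69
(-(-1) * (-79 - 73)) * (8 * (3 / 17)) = -3648 / 17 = -214.59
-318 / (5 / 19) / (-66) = 1007 / 55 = 18.31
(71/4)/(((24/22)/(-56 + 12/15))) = -17963/20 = -898.15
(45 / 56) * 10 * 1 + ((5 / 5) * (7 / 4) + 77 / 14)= 107 / 7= 15.29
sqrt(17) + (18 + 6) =sqrt(17) + 24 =28.12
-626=-626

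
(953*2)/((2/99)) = 94347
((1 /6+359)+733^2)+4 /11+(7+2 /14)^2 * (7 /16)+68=496870699 /924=537738.85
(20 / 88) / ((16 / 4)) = 5 / 88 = 0.06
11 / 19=0.58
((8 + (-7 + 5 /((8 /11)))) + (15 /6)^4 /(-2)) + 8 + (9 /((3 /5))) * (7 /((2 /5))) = 8283 /32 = 258.84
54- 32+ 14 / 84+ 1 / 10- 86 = -956 / 15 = -63.73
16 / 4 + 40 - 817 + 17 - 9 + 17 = -748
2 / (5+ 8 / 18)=18 / 49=0.37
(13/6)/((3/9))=13/2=6.50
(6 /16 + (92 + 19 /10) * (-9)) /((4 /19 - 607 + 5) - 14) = 1.37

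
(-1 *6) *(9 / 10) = -27 / 5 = -5.40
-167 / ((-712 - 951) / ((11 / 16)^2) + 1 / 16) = 323312 / 6811527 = 0.05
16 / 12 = 4 / 3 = 1.33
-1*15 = -15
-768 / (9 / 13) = -1109.33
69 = 69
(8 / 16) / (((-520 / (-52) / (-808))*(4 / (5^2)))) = -252.50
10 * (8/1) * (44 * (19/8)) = 8360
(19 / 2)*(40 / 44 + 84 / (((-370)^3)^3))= 6173182640266157499995611 / 714789568872923500000000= 8.64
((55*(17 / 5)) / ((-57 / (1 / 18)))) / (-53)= 187 / 54378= 0.00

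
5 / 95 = 1 / 19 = 0.05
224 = 224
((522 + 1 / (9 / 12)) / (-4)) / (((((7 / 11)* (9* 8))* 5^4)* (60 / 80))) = -1727 / 283500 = -0.01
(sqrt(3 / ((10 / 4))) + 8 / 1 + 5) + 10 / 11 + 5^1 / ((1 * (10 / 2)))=sqrt(30) / 5 + 164 / 11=16.00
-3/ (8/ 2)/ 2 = -3/ 8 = -0.38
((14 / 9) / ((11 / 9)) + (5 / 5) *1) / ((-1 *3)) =-25 / 33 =-0.76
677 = 677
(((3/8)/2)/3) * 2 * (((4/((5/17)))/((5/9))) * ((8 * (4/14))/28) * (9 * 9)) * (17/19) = 421362/23275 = 18.10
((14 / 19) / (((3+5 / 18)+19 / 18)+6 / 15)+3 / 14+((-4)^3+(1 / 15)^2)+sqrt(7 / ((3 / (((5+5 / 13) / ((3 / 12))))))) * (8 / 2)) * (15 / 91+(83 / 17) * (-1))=166.38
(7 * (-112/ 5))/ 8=-98/ 5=-19.60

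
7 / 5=1.40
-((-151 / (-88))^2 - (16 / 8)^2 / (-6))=-83891 / 23232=-3.61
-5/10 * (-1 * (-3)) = -3/2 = -1.50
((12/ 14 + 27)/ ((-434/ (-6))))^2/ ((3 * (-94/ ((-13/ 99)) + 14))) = 1482975/ 21892241168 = 0.00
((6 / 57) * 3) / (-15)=-2 / 95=-0.02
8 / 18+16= 16.44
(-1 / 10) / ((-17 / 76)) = 38 / 85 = 0.45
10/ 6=1.67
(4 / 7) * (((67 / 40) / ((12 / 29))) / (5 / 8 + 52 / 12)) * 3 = 5829 / 4165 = 1.40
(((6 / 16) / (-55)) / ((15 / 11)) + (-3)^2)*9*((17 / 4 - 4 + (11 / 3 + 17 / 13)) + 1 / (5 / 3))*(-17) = -416815707 / 52000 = -8015.69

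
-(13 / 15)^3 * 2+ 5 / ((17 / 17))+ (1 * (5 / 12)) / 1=55549 / 13500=4.11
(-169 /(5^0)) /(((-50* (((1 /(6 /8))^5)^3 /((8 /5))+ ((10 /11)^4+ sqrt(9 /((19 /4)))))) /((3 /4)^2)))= 756535889102774192359701039 /18866107165276271821046547160 - 201386146415413480955809947* sqrt(19) /754644286611050872841861886400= 0.04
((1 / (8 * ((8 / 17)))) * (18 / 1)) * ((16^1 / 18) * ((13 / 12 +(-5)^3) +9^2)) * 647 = -5664485 / 48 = -118010.10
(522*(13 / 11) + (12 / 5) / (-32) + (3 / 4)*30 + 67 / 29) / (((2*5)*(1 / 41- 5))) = -12.90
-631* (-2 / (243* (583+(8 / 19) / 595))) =14266910 / 1601569989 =0.01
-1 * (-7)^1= 7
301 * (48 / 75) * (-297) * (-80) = 22885632 / 5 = 4577126.40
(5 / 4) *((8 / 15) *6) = 4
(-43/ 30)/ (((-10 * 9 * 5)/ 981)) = 4687/ 1500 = 3.12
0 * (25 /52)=0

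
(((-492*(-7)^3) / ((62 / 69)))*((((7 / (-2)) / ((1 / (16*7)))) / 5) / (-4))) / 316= 142641009 / 12245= 11648.92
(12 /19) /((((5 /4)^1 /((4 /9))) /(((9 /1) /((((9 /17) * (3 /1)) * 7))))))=1088 /5985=0.18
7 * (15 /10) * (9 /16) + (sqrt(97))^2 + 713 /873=2897605 /27936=103.72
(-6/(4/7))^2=441/4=110.25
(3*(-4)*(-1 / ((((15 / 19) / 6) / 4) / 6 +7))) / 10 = 5472 / 31945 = 0.17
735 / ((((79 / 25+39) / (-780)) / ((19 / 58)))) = -68079375 / 15283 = -4454.58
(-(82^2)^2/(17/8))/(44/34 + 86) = -90424352/371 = -243731.41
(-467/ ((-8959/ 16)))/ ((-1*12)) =-0.07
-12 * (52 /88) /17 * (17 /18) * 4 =-52 /33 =-1.58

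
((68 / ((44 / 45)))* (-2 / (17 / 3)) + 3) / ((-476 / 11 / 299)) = 70863 / 476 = 148.87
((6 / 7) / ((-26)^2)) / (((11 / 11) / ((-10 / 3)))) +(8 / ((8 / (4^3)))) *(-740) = -56026885 / 1183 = -47360.00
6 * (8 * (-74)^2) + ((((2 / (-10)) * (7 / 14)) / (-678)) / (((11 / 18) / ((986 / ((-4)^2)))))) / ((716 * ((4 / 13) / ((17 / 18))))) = 449148606491033 / 1708776960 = 262848.00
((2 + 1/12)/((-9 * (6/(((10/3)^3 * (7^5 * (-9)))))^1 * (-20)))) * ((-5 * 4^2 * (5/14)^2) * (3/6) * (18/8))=26796875/216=124059.61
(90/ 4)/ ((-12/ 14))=-105/ 4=-26.25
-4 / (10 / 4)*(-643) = 5144 / 5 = 1028.80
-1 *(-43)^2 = -1849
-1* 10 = -10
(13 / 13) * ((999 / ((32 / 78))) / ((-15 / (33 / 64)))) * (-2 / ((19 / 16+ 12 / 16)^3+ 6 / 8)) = 3428568 / 164315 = 20.87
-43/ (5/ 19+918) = -817/ 17447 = -0.05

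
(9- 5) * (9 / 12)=3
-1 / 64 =-0.02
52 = 52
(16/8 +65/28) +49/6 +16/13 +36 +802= 851.72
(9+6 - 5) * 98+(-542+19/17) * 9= -66095/17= -3887.94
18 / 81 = 2 / 9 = 0.22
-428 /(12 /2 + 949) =-428 /955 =-0.45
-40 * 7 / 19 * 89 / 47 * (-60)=1495200 / 893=1674.36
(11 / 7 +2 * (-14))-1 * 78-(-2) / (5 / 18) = -3403 / 35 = -97.23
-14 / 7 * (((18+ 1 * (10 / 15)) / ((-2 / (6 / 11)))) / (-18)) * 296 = -16576 / 99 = -167.43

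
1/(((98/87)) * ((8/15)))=1305/784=1.66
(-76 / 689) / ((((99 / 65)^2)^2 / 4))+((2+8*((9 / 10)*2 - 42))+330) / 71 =116552610356 / 1807361392815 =0.06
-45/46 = -0.98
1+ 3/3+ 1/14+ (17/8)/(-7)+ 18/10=999/280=3.57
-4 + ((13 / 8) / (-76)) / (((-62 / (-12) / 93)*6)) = -4.06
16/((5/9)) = 144/5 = 28.80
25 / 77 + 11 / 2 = 897 / 154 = 5.82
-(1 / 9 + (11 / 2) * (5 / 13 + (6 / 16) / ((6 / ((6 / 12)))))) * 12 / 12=-17959 / 7488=-2.40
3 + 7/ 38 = 121/ 38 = 3.18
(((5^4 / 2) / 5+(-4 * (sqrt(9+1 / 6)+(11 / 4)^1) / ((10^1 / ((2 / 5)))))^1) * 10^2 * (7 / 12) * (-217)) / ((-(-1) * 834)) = -4713457 / 5004+1519 * sqrt(330) / 3753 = -934.59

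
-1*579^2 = -335241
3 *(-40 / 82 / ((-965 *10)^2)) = -3 / 190901125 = -0.00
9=9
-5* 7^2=-245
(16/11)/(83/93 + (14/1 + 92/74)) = 55056/610753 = 0.09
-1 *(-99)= 99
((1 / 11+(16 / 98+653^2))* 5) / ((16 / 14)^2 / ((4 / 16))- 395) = -5469.93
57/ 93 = 19/ 31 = 0.61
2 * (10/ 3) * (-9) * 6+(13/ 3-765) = -3362/ 3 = -1120.67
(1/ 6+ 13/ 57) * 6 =45/ 19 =2.37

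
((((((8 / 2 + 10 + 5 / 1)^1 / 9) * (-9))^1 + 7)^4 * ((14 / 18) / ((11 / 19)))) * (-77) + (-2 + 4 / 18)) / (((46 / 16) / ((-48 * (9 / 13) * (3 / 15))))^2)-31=-25620119893903 / 2235025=-11463012.67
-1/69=-0.01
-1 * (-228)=228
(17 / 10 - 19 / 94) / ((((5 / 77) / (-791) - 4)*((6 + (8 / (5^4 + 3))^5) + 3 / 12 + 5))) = -8180279176494232192 / 245762010437317049715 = -0.03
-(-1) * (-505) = -505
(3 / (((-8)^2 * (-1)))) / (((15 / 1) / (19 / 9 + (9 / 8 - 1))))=-161 / 23040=-0.01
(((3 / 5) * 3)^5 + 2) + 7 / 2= 152473 / 6250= 24.40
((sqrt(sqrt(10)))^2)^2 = 10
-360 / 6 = -60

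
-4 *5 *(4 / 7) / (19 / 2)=-160 / 133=-1.20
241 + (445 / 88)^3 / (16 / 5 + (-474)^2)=184501104063417 / 765562918912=241.00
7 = 7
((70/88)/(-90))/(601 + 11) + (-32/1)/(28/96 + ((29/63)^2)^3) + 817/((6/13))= 121497771429218222557/73019086378181856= 1663.92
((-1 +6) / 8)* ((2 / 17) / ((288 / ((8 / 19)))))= 5 / 46512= 0.00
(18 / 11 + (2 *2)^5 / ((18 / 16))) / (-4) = -45137 / 198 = -227.96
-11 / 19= -0.58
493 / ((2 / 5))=2465 / 2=1232.50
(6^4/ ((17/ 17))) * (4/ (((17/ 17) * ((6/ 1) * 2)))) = 432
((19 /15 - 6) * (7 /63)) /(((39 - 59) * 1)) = 0.03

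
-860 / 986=-0.87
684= 684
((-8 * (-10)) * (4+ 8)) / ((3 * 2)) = 160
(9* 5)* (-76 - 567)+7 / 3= -86798 / 3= -28932.67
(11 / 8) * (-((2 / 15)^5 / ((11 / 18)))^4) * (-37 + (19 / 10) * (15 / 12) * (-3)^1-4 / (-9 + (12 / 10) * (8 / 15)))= 19130482688 / 14098713487529754638671875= 0.00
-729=-729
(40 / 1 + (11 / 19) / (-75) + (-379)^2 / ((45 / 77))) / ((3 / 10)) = 2101809764 / 2565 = 819419.01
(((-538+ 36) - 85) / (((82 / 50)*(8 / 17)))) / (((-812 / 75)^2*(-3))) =467765625 / 216264832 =2.16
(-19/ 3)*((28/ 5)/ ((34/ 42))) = -3724/ 85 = -43.81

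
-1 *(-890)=890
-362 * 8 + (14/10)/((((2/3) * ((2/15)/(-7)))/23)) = -21727/4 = -5431.75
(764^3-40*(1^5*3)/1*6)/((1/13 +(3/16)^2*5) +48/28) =226713412.20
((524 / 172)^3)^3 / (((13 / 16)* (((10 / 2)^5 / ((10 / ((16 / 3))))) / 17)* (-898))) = -579444489376430696121 / 1833520672422095369375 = -0.32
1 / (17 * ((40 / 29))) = 29 / 680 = 0.04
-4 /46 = -2 /23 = -0.09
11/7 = 1.57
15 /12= 5 /4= 1.25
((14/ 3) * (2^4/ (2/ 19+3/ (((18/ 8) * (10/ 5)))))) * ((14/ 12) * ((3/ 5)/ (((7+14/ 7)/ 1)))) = 3724/ 495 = 7.52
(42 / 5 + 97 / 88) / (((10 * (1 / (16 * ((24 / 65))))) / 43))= 4314792 / 17875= 241.39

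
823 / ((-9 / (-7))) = 5761 / 9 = 640.11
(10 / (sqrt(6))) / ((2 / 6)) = 5* sqrt(6) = 12.25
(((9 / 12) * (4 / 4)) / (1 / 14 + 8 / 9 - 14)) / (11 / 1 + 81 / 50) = -4725 / 1036733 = -0.00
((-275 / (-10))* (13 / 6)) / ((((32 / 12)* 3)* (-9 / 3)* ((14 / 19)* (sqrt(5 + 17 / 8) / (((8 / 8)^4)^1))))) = -715* sqrt(114) / 6048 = -1.26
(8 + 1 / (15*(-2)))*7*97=162281 / 30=5409.37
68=68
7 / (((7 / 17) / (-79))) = -1343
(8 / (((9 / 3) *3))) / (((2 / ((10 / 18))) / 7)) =140 / 81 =1.73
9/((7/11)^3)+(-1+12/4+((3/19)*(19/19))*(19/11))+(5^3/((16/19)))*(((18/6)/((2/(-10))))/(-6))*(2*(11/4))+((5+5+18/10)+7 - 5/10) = 2531245393/1207360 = 2096.51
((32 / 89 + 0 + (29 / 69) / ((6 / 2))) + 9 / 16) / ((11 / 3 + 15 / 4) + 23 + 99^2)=313087 / 2897987028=0.00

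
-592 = -592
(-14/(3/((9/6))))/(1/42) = -294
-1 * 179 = -179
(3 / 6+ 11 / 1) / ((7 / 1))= 23 / 14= 1.64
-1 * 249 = -249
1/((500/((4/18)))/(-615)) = -41/150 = -0.27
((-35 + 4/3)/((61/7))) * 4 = -2828/183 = -15.45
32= 32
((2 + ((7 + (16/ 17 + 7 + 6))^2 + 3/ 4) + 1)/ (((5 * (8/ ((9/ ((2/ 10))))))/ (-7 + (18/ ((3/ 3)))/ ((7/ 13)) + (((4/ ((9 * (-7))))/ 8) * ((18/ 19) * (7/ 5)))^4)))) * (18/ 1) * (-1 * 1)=-39002203241814348/ 164774614375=-236700.32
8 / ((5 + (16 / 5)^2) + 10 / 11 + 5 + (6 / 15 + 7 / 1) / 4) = 8800 / 25299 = 0.35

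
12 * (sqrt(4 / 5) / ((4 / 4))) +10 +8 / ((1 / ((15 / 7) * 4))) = 24 * sqrt(5) / 5 +550 / 7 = 89.30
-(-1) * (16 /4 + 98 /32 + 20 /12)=419 /48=8.73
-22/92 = -11/46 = -0.24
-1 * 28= -28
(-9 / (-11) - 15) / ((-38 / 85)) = 6630 / 209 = 31.72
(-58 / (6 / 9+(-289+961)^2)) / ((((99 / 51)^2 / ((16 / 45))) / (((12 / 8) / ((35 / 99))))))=-67048 / 1303950725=-0.00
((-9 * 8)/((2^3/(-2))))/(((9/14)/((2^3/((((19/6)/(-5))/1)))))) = -6720/19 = -353.68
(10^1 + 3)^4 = 28561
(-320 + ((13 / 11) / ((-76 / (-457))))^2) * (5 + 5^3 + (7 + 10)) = -27687632133 / 698896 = -39616.24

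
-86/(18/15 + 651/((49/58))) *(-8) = 6020/6753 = 0.89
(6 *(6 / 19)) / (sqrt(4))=18 / 19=0.95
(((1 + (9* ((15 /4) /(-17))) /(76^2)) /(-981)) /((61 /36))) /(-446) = 392633 /291183859168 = 0.00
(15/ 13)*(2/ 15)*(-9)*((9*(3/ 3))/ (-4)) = 81/ 26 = 3.12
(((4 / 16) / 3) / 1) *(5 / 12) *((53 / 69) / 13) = 265 / 129168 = 0.00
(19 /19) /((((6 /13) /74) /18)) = 2886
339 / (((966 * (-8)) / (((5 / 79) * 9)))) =-5085 / 203504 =-0.02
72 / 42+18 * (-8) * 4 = -4020 / 7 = -574.29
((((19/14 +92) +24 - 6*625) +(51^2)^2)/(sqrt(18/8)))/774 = 94661957/16254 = 5823.92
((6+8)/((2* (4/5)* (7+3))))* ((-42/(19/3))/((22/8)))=-441/209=-2.11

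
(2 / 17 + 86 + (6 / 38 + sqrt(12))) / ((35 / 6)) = 12 * sqrt(3) / 35 + 23886 / 1615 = 15.38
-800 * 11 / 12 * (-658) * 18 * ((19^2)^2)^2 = 147512435148909600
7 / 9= 0.78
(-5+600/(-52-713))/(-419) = 295/21369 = 0.01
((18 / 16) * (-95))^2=731025 / 64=11422.27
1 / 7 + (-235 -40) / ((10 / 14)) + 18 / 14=-2685 / 7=-383.57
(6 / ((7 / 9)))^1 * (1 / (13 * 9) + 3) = 2112 / 91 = 23.21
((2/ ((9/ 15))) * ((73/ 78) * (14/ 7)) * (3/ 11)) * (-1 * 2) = -3.40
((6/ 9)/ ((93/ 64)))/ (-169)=-128/ 47151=-0.00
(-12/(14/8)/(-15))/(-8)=-2/35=-0.06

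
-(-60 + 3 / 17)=1017 / 17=59.82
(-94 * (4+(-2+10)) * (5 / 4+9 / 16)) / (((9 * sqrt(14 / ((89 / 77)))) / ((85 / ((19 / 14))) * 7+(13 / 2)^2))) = -1508841 * sqrt(1958) / 2128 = -31374.60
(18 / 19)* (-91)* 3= -4914 / 19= -258.63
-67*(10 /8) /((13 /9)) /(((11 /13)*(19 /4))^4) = -423933120 /1908029761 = -0.22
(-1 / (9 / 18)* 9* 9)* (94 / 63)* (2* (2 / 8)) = -846 / 7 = -120.86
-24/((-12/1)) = 2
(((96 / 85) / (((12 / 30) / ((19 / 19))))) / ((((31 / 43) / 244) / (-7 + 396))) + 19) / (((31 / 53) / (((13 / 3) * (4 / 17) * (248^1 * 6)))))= 8639140025152 / 8959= 964297357.42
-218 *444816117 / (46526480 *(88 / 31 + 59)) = -55667913309 / 1651690040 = -33.70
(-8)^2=64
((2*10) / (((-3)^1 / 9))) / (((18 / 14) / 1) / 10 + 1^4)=-4200 / 79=-53.16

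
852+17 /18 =15353 /18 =852.94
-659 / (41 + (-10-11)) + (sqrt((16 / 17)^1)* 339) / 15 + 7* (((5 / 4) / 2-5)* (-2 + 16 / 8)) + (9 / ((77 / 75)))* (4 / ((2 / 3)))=30257 / 1540 + 452* sqrt(17) / 85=41.57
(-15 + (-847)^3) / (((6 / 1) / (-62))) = 18837008578 / 3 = 6279002859.33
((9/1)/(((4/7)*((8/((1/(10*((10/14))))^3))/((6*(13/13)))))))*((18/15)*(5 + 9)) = 1361367/2500000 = 0.54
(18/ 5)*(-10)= -36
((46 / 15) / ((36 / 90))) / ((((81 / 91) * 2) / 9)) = 2093 / 54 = 38.76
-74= -74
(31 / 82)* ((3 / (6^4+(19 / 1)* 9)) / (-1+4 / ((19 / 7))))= 589 / 360882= 0.00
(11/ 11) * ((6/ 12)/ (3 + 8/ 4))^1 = 1/ 10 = 0.10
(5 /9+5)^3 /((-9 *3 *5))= -25000 /19683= -1.27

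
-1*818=-818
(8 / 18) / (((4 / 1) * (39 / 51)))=17 / 117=0.15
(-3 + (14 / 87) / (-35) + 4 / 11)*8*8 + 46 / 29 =-801178 / 4785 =-167.44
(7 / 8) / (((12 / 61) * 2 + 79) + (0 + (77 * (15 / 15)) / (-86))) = 18361 / 1647204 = 0.01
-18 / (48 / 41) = -123 / 8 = -15.38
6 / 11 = 0.55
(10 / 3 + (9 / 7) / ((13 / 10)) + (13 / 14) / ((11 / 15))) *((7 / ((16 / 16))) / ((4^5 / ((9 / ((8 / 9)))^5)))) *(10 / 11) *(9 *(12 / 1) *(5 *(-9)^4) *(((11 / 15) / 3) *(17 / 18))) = 7252006754868345225 / 2399141888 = 3022750255.47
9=9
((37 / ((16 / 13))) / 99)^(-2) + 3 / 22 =55893315 / 5089942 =10.98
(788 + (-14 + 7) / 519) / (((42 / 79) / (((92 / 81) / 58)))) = 743089405 / 25601751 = 29.02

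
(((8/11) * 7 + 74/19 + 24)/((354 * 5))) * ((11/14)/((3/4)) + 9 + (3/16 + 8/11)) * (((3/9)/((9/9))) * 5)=15518011/45575376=0.34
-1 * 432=-432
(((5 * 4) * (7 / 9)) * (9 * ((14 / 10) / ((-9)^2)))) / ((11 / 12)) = 784 / 297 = 2.64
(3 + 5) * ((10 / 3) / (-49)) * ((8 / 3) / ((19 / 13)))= -8320 / 8379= -0.99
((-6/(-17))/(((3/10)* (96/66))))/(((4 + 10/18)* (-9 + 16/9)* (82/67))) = -59697/2972008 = -0.02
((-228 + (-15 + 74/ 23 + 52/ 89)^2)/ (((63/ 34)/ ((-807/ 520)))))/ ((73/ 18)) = 21.19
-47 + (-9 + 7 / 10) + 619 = 5637 / 10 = 563.70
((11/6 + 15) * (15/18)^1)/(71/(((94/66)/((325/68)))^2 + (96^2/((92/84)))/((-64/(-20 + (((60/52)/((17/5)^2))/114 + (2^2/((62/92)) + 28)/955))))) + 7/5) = 142520591828451413754050/14498651885607220007799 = 9.83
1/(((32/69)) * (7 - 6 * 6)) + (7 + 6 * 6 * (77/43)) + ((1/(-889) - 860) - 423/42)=-28332961775/35474656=-798.68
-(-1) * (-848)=-848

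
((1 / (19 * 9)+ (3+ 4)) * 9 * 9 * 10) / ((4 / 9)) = 242595 / 19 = 12768.16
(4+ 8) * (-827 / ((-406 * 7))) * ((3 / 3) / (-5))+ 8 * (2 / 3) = 98794 / 21315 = 4.63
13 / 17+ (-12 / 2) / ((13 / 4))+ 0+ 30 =6391 / 221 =28.92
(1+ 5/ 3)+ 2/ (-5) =2.27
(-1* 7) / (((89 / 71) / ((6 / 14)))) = -213 / 89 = -2.39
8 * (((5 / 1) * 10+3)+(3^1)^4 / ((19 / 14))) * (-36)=-616608 / 19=-32453.05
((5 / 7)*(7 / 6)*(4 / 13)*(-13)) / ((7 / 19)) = -190 / 21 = -9.05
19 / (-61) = -0.31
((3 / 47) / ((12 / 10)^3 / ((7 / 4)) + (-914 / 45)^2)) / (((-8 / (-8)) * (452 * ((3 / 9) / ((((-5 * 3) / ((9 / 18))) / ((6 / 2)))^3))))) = -79734375 / 77829635242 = -0.00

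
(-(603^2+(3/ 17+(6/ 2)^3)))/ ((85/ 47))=-58109061/ 289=-201069.42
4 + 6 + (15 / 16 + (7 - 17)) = 15 / 16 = 0.94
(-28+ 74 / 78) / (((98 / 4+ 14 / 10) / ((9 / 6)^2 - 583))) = 12253825 / 20202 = 606.56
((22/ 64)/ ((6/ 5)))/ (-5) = -11/ 192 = -0.06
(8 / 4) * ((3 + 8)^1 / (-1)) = -22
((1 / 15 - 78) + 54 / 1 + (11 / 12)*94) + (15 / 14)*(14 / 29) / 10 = 27094 / 435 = 62.29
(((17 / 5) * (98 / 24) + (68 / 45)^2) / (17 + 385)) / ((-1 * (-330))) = 130951 / 1074546000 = 0.00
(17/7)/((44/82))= 697/154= 4.53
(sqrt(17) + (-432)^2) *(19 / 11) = 19 *sqrt(17) / 11 + 3545856 / 11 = 322357.67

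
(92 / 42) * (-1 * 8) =-368 / 21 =-17.52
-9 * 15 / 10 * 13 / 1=-351 / 2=-175.50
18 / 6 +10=13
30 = 30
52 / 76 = 13 / 19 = 0.68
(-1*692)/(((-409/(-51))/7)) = -247044/409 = -604.02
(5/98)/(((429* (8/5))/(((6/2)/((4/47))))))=1175/448448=0.00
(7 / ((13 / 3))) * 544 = 11424 / 13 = 878.77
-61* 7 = -427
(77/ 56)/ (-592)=-0.00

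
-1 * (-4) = 4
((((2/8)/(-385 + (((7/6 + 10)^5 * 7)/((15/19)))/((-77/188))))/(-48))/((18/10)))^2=55130625/93050750736230560214323264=0.00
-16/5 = -3.20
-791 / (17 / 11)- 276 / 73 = -639865 / 1241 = -515.60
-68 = -68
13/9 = 1.44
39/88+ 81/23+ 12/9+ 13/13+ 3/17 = 668347/103224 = 6.47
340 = 340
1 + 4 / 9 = 13 / 9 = 1.44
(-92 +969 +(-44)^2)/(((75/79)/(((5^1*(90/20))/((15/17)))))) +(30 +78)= 3783259/50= 75665.18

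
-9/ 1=-9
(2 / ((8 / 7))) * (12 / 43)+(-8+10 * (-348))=-149963 / 43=-3487.51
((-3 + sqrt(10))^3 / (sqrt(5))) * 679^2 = -53941797 * sqrt(5) / 5 + 17058517 * sqrt(2) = 881.11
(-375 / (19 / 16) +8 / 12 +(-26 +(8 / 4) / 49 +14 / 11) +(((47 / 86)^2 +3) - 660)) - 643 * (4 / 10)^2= -6245289096401 / 5680682700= -1099.39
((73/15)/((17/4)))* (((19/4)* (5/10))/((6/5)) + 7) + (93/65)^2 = 31879423/2585700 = 12.33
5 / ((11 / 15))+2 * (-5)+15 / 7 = -80 / 77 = -1.04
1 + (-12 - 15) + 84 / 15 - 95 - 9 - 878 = -5012 / 5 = -1002.40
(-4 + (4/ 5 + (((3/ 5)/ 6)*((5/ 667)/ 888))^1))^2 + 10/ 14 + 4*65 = 66538293049160623/ 245570186131200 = 270.95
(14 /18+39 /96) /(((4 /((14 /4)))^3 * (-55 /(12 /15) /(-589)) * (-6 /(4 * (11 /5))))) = -68891207 /6912000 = -9.97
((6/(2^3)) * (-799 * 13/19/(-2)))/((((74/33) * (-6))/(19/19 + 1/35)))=-3084939/196840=-15.67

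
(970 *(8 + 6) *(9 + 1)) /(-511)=-265.75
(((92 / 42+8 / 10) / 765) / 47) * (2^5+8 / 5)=2512 / 898875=0.00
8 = 8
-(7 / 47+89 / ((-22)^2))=-7571 / 22748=-0.33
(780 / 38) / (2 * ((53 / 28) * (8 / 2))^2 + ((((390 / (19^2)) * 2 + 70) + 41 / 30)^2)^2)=13836330035154900000 / 19701841828487563726714849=0.00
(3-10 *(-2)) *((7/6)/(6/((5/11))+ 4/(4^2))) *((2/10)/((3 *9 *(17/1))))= 322/370413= 0.00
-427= -427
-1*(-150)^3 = 3375000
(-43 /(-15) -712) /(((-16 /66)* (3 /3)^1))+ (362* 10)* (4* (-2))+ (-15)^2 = -1032393 /40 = -25809.82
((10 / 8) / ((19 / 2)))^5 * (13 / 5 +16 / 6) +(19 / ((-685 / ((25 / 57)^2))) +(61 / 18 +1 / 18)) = 112003589207 / 32565654048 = 3.44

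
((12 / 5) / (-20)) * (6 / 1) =-18 / 25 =-0.72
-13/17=-0.76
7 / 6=1.17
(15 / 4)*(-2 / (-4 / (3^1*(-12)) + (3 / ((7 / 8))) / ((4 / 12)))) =-189 / 262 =-0.72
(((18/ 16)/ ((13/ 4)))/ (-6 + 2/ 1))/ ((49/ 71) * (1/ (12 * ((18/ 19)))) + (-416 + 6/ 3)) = 17253/ 82526249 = 0.00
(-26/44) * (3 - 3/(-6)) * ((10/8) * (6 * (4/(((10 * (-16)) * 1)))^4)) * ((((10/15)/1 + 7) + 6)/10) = -3731/450560000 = -0.00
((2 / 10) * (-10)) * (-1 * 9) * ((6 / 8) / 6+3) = 56.25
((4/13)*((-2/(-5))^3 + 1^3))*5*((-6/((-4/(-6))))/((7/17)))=-11628/325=-35.78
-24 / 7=-3.43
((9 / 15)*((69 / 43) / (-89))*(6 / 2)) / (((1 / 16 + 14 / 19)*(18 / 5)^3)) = -21850 / 25108947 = -0.00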